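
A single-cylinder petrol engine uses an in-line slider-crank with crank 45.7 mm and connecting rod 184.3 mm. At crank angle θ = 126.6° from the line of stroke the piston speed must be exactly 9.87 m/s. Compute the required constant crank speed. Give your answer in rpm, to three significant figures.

3030

For an in-line slider-crank, |v_piston| = rω|sinθ|·[1 + r cosθ/√(L² − r² sin²θ)].
With r = 0.0457 m, L = 0.1843 m, θ = 126.6°: the bracketed kinematic factor |dx/dθ| = 0.031154 m.
ω = v/|dx/dθ| = 9.87/0.031154 = 316.82 rad/s.
N = 60ω/(2π) = 3025.4 rpm.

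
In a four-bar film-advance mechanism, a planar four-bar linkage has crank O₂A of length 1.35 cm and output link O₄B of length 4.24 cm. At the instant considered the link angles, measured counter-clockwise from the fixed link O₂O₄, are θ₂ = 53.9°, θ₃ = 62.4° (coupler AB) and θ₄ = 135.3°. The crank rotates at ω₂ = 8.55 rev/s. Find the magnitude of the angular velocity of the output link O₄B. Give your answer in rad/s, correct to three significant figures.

ω₂ = 53.72 rad/s (from 8.55 rev/s).
Differentiating the loop-closure r₂e^{iθ₂}+r₃e^{iθ₃}=r₁+r₄e^{iθ₄} gives r₂ω₂e^{iθ₂}+r₃ω₃e^{iθ₃}=r₄ω₄e^{iθ₄}.
Eliminating the other unknown: ω₄ = r₂ω₂ sin(θ₂−θ₃) / [r₄ sin(θ₄−θ₃)].
Numerator sine = -0.14781; denominator sine = +0.95579.
Result = 0.0135·53.72·(-0.14781) / (0.0424·(+0.95579)) = -2.6452 rad/s; magnitude 2.6452 rad/s.

2.65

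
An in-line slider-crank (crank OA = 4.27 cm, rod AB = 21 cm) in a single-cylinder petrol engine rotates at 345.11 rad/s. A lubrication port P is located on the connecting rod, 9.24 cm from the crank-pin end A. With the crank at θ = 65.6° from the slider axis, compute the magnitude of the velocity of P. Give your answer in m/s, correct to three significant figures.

14.3

ω = 345.1 rad/s.  Crank-pin speed |V_A| = rω = 14.736 m/s, perpendicular to OA.
Rod angle: sinφ = −(r/L) sinθ ⇒ φ = -10.671°; ω_rod = −rω cosθ/√(L²−r²sin²θ) = -29.499 rad/s.
V_P = V_A + ω_rod × AP, with AP = 0.0924 m along the rod.
Components: V_Px = −rω sinθ − a·ω_rod·sinφ = -13.925 m/s;  V_Py = rω cosθ + a·ω_rod·cosφ = +3.409 m/s.
|V_P| = √(V_Px² + V_Py²) = 14.336 m/s.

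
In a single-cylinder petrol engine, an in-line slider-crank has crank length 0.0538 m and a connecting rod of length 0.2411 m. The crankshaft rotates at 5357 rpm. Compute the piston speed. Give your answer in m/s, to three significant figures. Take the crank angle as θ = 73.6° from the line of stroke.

ω = 2π·5357/60 = 561 rad/s
For an in-line slider-crank, x = r cosθ + √(L² − r² sin²θ), so v = −rω sinθ·[1 + r cosθ/√(L² − r² sin²θ)].
With r = 0.0538 m, L = 0.2411 m, θ = 73.6°: √(L² − r² sin²θ) = 0.23551 m.
v = −0.0538·561·0.95931·[1 + 0.0538·0.28234/0.23551] = -30.82 m/s.
|v| = 30.82 m/s.

30.8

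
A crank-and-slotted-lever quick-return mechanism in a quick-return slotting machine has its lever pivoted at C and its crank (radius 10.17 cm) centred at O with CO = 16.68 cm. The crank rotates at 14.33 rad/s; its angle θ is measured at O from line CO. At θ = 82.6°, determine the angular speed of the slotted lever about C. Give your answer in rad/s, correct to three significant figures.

4.22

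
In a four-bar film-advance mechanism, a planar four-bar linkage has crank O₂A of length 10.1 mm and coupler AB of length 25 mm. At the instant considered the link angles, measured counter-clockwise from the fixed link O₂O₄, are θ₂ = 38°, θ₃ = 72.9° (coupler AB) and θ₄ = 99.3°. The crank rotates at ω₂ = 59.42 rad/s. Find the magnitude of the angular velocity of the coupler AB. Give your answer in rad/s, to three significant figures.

ω₂ = 59.42 rad/s
Differentiating the loop-closure r₂e^{iθ₂}+r₃e^{iθ₃}=r₁+r₄e^{iθ₄} gives r₂ω₂e^{iθ₂}+r₃ω₃e^{iθ₃}=r₄ω₄e^{iθ₄}.
Eliminating the other unknown: ω₃ = r₂ω₂ sin(θ₄−θ₂) / [r₃ sin(θ₃−θ₄)].
Numerator sine = +0.87715; denominator sine = -0.44464.
Result = 0.0101·59.42·(+0.87715) / (0.025·(-0.44464)) = -47.357 rad/s; magnitude 47.357 rad/s.

47.4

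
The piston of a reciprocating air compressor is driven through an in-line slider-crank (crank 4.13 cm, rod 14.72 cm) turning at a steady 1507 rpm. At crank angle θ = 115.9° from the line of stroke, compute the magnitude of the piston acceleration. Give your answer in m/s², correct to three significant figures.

ω = 2π·1507/60 = 157.8 rad/s
x(θ) = r cosθ + √(L² − r² sin²θ); with ω constant, a = ω²·d²x/dθ².
d²x/dθ² = −r cosθ − r²(cos2θ)/√u − r⁴ sin²2θ/(4u^{3/2}),  u = L² − r² sin²θ = 0.0202876 m².
Substituting r = 0.0413 m, L = 0.1472 m, θ = 115.9°: d²x/dθ² = +0.02529 m.
a = ω²·d²x/dθ² = (157.8)²·(+0.02529) = +629.85 m/s²;  |a| = 629.85 m/s².

630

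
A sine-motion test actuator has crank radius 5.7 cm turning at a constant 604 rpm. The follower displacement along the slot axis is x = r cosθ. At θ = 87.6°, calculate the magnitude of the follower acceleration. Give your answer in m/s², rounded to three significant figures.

9.55

ω = 63.25 rad/s (from 604 rpm).
x = r cosθ ⇒ ẍ = −rω² cosθ (ω constant).
|a| = rω²|cosθ| = 0.057·(63.25)²·|cos 87.6°| = 9.5492 m/s².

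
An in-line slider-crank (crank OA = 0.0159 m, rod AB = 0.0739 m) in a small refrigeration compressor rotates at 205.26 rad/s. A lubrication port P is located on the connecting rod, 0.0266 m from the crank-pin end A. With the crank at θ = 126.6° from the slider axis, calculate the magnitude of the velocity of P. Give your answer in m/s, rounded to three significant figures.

2.79

ω = 205.3 rad/s.  Crank-pin speed |V_A| = rω = 3.2636 m/s, perpendicular to OA.
Rod angle: sinφ = −(r/L) sinθ ⇒ φ = -9.947°; ω_rod = −rω cosθ/√(L²−r²sin²θ) = +26.733 rad/s.
V_P = V_A + ω_rod × AP, with AP = 0.0266 m along the rod.
Components: V_Px = −rω sinθ − a·ω_rod·sinφ = -2.4973 m/s;  V_Py = rω cosθ + a·ω_rod·cosφ = -1.2455 m/s.
|V_P| = √(V_Px² + V_Py²) = 2.7906 m/s.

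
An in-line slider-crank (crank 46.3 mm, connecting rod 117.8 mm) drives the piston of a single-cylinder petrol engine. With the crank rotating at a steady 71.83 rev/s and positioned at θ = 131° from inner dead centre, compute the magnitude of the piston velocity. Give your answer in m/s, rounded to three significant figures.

11.5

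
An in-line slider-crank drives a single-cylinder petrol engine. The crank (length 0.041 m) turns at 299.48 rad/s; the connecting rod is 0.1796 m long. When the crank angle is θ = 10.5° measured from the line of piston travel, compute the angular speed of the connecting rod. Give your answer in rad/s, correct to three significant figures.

ω = 299.5 rad/s
The rod makes angle φ with the slider axis where L sinφ = r sinθ; differentiating, L cosφ·φ̇ = r ω cosθ.
L cosφ = √(L² − r² sin²θ) = 0.17944 m.
|ω_rod| = r ω |cosθ| / √(L² − r² sin²θ) = 0.041·299.5·0.98325/0.17944 = 67.28 rad/s.

67.3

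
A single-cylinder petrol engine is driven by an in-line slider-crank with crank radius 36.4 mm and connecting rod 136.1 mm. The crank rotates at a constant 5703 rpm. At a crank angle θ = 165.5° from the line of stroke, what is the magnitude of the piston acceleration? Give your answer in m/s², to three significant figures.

9510

ω = 2π·5703/60 = 597.2 rad/s
x(θ) = r cosθ + √(L² − r² sin²θ); with ω constant, a = ω²·d²x/dθ².
d²x/dθ² = −r cosθ − r²(cos2θ)/√u − r⁴ sin²2θ/(4u^{3/2}),  u = L² − r² sin²θ = 0.0184401 m².
Substituting r = 0.0364 m, L = 0.1361 m, θ = 165.5°: d²x/dθ² = +0.026666 m.
a = ω²·d²x/dθ² = (597.2)²·(+0.026666) = +9510.8 m/s²;  |a| = 9510.8 m/s².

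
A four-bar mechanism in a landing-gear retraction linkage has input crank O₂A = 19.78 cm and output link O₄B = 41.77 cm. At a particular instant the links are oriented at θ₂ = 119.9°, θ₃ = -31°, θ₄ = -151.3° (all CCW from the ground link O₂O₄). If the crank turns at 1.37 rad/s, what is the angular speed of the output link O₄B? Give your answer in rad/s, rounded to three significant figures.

ω₂ = 1.37 rad/s
Differentiating the loop-closure r₂e^{iθ₂}+r₃e^{iθ₃}=r₁+r₄e^{iθ₄} gives r₂ω₂e^{iθ₂}+r₃ω₃e^{iθ₃}=r₄ω₄e^{iθ₄}.
Eliminating the other unknown: ω₄ = r₂ω₂ sin(θ₂−θ₃) / [r₄ sin(θ₄−θ₃)].
Numerator sine = +0.48634; denominator sine = -0.86340.
Result = 0.1978·1.37·(+0.48634) / (0.4177·(-0.86340)) = -0.36543 rad/s; magnitude 0.36543 rad/s.

0.365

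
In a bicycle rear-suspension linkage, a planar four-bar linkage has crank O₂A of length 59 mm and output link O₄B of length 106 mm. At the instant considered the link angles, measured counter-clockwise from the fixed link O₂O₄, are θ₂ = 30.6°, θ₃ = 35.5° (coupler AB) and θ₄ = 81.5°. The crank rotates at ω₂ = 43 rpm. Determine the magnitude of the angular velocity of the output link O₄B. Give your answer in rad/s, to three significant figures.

0.298

ω₂ = 4.503 rad/s (from 43 rpm).
Differentiating the loop-closure r₂e^{iθ₂}+r₃e^{iθ₃}=r₁+r₄e^{iθ₄} gives r₂ω₂e^{iθ₂}+r₃ω₃e^{iθ₃}=r₄ω₄e^{iθ₄}.
Eliminating the other unknown: ω₄ = r₂ω₂ sin(θ₂−θ₃) / [r₄ sin(θ₄−θ₃)].
Numerator sine = -0.08542; denominator sine = +0.71934.
Result = 0.059·4.503·(-0.08542) / (0.106·(+0.71934)) = -0.29761 rad/s; magnitude 0.29761 rad/s.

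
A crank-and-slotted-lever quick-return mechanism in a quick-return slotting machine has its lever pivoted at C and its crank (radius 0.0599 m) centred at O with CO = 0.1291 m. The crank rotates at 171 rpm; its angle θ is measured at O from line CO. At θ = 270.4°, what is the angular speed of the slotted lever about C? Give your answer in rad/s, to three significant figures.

ω = 17.91 rad/s (from 171 rpm).
Crank pin A relative to C: A = (d + r cosθ, r sinθ); lever angle φ = atan2(r sinθ, d + r cosθ).
Differentiating tanφ: φ̇ = rω(d cosθ + r)/(d² + r² + 2dr cosθ).
d² + r² + 2dr cosθ = |CA|² = 0.0203628 m²;  d cosθ + r = +0.060801 m.
|ω_lever| = |0.0599·17.91·+0.060801| / 0.0203628 = 3.2028 rad/s.

3.20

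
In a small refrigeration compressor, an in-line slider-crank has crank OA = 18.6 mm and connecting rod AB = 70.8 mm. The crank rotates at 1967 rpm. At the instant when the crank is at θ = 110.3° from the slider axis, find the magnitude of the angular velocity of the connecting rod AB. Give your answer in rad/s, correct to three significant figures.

ω = 206 rad/s (converted from 1967 rpm).
The rod makes angle φ with the slider axis where L sinφ = r sinθ; differentiating, L cosφ·φ̇ = r ω cosθ.
L cosφ = √(L² − r² sin²θ) = 0.068617 m.
|ω_rod| = r ω |cosθ| / √(L² − r² sin²θ) = 0.0186·206·0.34694/0.068617 = 19.371 rad/s.

19.4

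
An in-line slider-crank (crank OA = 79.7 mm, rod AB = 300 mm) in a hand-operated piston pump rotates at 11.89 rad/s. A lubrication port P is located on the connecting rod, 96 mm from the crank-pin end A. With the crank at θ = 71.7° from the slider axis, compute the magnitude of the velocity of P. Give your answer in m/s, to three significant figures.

ω = 11.89 rad/s.  Crank-pin speed |V_A| = rω = 0.94763 m/s, perpendicular to OA.
Rod angle: sinφ = −(r/L) sinθ ⇒ φ = -14.610°; ω_rod = −rω cosθ/√(L²−r²sin²θ) = -1.025 rad/s.
V_P = V_A + ω_rod × AP, with AP = 0.096 m along the rod.
Components: V_Px = −rω sinθ − a·ω_rod·sinφ = -0.92453 m/s;  V_Py = rω cosθ + a·ω_rod·cosφ = +0.20233 m/s.
|V_P| = √(V_Px² + V_Py²) = 0.94641 m/s.

0.946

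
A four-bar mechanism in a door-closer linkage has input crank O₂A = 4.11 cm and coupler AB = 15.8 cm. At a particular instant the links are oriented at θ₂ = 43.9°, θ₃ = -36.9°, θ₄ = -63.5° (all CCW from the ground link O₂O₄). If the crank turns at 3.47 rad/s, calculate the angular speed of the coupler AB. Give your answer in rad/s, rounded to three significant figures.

1.92

ω₂ = 3.47 rad/s
Differentiating the loop-closure r₂e^{iθ₂}+r₃e^{iθ₃}=r₁+r₄e^{iθ₄} gives r₂ω₂e^{iθ₂}+r₃ω₃e^{iθ₃}=r₄ω₄e^{iθ₄}.
Eliminating the other unknown: ω₃ = r₂ω₂ sin(θ₄−θ₂) / [r₃ sin(θ₃−θ₄)].
Numerator sine = -0.95424; denominator sine = +0.44776.
Result = 0.0411·3.47·(-0.95424) / (0.158·(+0.44776)) = -1.9237 rad/s; magnitude 1.9237 rad/s.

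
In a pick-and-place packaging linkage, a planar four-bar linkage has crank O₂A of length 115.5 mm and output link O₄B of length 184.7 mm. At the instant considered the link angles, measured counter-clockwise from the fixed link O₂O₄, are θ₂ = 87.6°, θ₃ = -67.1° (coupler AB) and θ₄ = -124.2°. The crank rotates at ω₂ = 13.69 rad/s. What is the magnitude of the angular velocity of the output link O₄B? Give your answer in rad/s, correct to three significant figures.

4.36

ω₂ = 13.69 rad/s
Differentiating the loop-closure r₂e^{iθ₂}+r₃e^{iθ₃}=r₁+r₄e^{iθ₄} gives r₂ω₂e^{iθ₂}+r₃ω₃e^{iθ₃}=r₄ω₄e^{iθ₄}.
Eliminating the other unknown: ω₄ = r₂ω₂ sin(θ₂−θ₃) / [r₄ sin(θ₄−θ₃)].
Numerator sine = +0.42736; denominator sine = -0.83962.
Result = 0.1155·13.69·(+0.42736) / (0.1847·(-0.83962)) = -4.3574 rad/s; magnitude 4.3574 rad/s.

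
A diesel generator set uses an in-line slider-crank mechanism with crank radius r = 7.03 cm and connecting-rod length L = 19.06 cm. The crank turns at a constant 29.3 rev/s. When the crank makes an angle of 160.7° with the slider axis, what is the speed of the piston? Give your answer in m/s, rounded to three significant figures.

ω = 2π·29.3 = 184.1 rad/s
For an in-line slider-crank, x = r cosθ + √(L² − r² sin²θ), so v = −rω sinθ·[1 + r cosθ/√(L² − r² sin²θ)].
With r = 0.0703 m, L = 0.1906 m, θ = 160.7°: √(L² − r² sin²θ) = 0.18918 m.
v = −0.0703·184.1·0.33051·[1 + 0.0703·-0.94380/0.18918] = -2.7773 m/s.
|v| = 2.7773 m/s.

2.78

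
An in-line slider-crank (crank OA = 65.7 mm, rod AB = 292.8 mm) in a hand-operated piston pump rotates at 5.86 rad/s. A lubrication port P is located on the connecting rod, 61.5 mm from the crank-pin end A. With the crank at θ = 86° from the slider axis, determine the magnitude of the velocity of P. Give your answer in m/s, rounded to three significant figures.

0.386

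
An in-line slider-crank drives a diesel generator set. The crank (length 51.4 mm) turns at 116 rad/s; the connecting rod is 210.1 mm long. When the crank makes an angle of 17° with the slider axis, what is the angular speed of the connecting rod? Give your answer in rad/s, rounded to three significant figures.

ω = 116 rad/s
The rod makes angle φ with the slider axis where L sinφ = r sinθ; differentiating, L cosφ·φ̇ = r ω cosθ.
L cosφ = √(L² − r² sin²θ) = 0.20956 m.
|ω_rod| = r ω |cosθ| / √(L² − r² sin²θ) = 0.0514·116·0.95630/0.20956 = 27.209 rad/s.

27.2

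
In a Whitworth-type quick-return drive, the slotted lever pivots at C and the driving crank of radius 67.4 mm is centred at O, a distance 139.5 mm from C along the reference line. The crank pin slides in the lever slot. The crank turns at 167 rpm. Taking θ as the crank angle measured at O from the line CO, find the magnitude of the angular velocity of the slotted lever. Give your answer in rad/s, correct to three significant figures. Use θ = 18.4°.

5.63

ω = 17.49 rad/s (from 167 rpm).
Crank pin A relative to C: A = (d + r cosθ, r sinθ); lever angle φ = atan2(r sinθ, d + r cosθ).
Differentiating tanφ: φ̇ = rω(d cosθ + r)/(d² + r² + 2dr cosθ).
d² + r² + 2dr cosθ = |CA|² = 0.0418462 m²;  d cosθ + r = +0.19977 m.
|ω_lever| = |0.0674·17.49·+0.19977| / 0.0418462 = 5.627 rad/s.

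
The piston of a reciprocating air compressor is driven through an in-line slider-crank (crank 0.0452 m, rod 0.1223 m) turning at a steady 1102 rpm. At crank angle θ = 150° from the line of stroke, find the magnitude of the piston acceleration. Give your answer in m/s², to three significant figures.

ω = 2π·1102/60 = 115.4 rad/s
x(θ) = r cosθ + √(L² − r² sin²θ); with ω constant, a = ω²·d²x/dθ².
d²x/dθ² = −r cosθ − r²(cos2θ)/√u − r⁴ sin²2θ/(4u^{3/2}),  u = L² − r² sin²θ = 0.0144465 m².
Substituting r = 0.0452 m, L = 0.1223 m, θ = 150°: d²x/dθ² = +0.030195 m.
a = ω²·d²x/dθ² = (115.4)²·(+0.030195) = +402.12 m/s²;  |a| = 402.12 m/s².

402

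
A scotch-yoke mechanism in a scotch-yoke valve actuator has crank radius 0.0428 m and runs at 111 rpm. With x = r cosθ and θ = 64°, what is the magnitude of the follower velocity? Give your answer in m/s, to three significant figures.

0.447

ω = 11.62 rad/s (from 111 rpm).
x = r cosθ ⇒ ẋ = −rω sinθ.
|v| = rω|sinθ| = 0.0428·11.62·|sin 64°| = 0.44715 m/s.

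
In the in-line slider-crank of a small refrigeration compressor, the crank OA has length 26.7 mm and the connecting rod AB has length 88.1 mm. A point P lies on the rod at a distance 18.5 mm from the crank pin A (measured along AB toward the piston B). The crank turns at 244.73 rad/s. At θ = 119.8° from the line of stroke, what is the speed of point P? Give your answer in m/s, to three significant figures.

6.05

ω = 244.7 rad/s.  Crank-pin speed |V_A| = rω = 6.5343 m/s, perpendicular to OA.
Rod angle: sinφ = −(r/L) sinθ ⇒ φ = -15.247°; ω_rod = −rω cosθ/√(L²−r²sin²θ) = +38.205 rad/s.
V_P = V_A + ω_rod × AP, with AP = 0.0185 m along the rod.
Components: V_Px = −rω sinθ − a·ω_rod·sinφ = -5.4844 m/s;  V_Py = rω cosθ + a·ω_rod·cosφ = -2.5655 m/s.
|V_P| = √(V_Px² + V_Py²) = 6.0547 m/s.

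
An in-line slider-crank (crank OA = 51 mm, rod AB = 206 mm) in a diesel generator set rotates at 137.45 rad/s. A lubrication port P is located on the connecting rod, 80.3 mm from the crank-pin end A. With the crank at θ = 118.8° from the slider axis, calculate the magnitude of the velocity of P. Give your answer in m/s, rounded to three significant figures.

ω = 137.4 rad/s.  Crank-pin speed |V_A| = rω = 7.0099 m/s, perpendicular to OA.
Rod angle: sinφ = −(r/L) sinθ ⇒ φ = -12.530°; ω_rod = −rω cosθ/√(L²−r²sin²θ) = +16.794 rad/s.
V_P = V_A + ω_rod × AP, with AP = 0.0803 m along the rod.
Components: V_Px = −rω sinθ − a·ω_rod·sinφ = -5.8503 m/s;  V_Py = rω cosθ + a·ω_rod·cosφ = -2.0607 m/s.
|V_P| = √(V_Px² + V_Py²) = 6.2026 m/s.

6.20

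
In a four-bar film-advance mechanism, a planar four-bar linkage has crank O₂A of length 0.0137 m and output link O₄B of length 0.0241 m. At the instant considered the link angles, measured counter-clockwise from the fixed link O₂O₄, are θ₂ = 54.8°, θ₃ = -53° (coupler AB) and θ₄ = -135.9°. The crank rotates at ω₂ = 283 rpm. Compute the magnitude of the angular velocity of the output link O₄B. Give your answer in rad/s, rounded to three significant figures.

16.2

ω₂ = 29.64 rad/s (from 283 rpm).
Differentiating the loop-closure r₂e^{iθ₂}+r₃e^{iθ₃}=r₁+r₄e^{iθ₄} gives r₂ω₂e^{iθ₂}+r₃ω₃e^{iθ₃}=r₄ω₄e^{iθ₄}.
Eliminating the other unknown: ω₄ = r₂ω₂ sin(θ₂−θ₃) / [r₄ sin(θ₄−θ₃)].
Numerator sine = +0.95213; denominator sine = -0.99233.
Result = 0.0137·29.64·(+0.95213) / (0.0241·(-0.99233)) = -16.164 rad/s; magnitude 16.164 rad/s.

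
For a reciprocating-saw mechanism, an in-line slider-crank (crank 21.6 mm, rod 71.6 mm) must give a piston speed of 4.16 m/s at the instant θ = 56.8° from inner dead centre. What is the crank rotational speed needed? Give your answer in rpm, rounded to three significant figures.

1880

For an in-line slider-crank, |v_piston| = rω|sinθ|·[1 + r cosθ/√(L² − r² sin²θ)].
With r = 0.0216 m, L = 0.0716 m, θ = 56.8°: the bracketed kinematic factor |dx/dθ| = 0.02116 m.
ω = v/|dx/dθ| = 4.16/0.02116 = 196.6 rad/s.
N = 60ω/(2π) = 1877.4 rpm.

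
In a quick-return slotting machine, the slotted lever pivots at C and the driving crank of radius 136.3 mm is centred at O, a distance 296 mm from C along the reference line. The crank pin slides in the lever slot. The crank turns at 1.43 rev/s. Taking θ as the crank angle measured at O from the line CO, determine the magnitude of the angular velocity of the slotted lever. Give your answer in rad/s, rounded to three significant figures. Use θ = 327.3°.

ω = 8.985 rad/s (from 1.43 rev/s).
Crank pin A relative to C: A = (d + r cosθ, r sinθ); lever angle φ = atan2(r sinθ, d + r cosθ).
Differentiating tanφ: φ̇ = rω(d cosθ + r)/(d² + r² + 2dr cosθ).
d² + r² + 2dr cosθ = |CA|² = 0.174095 m²;  d cosθ + r = +0.38539 m.
|ω_lever| = |0.1363·8.985·+0.38539| / 0.174095 = 2.711 rad/s.

2.71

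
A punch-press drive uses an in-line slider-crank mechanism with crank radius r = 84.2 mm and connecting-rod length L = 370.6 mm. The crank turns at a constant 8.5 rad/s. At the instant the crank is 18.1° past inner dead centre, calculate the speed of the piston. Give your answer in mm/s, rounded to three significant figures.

270

ω = 8.5 rad/s
For an in-line slider-crank, x = r cosθ + √(L² − r² sin²θ), so v = −rω sinθ·[1 + r cosθ/√(L² − r² sin²θ)].
With r = 0.0842 m, L = 0.3706 m, θ = 18.1°: √(L² − r² sin²θ) = 0.36968 m.
v = −0.0842·8.5·0.31068·[1 + 0.0842·0.95052/0.36968] = -0.27049 m/s.
|v| = 0.27049 m/s = 270.49 mm/s.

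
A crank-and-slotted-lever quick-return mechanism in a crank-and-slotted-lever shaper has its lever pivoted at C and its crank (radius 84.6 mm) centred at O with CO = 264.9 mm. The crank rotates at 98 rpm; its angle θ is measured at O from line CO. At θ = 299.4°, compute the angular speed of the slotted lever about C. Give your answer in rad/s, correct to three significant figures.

ω = 10.26 rad/s (from 98 rpm).
Crank pin A relative to C: A = (d + r cosθ, r sinθ); lever angle φ = atan2(r sinθ, d + r cosθ).
Differentiating tanφ: φ̇ = rω(d cosθ + r)/(d² + r² + 2dr cosθ).
d² + r² + 2dr cosθ = |CA|² = 0.099332 m²;  d cosθ + r = +0.21464 m.
|ω_lever| = |0.0846·10.26·+0.21464| / 0.099332 = 1.8761 rad/s.

1.88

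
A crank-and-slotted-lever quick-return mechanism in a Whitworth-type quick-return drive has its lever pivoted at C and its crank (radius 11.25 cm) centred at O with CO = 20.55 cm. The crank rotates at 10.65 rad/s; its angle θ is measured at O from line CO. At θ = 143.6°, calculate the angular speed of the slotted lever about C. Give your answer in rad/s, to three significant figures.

3.59

ω = 10.65 rad/s
Crank pin A relative to C: A = (d + r cosθ, r sinθ); lever angle φ = atan2(r sinθ, d + r cosθ).
Differentiating tanφ: φ̇ = rω(d cosθ + r)/(d² + r² + 2dr cosθ).
d² + r² + 2dr cosθ = |CA|² = 0.0176702 m²;  d cosθ + r = -0.052906 m.
|ω_lever| = |0.1125·10.65·-0.052906| / 0.0176702 = 3.5873 rad/s.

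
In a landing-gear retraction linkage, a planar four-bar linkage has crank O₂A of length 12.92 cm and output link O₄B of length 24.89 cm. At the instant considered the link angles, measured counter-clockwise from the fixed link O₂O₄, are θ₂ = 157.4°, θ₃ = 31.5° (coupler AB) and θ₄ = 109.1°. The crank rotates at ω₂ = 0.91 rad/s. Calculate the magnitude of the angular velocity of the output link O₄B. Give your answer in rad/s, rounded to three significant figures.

0.392

ω₂ = 0.91 rad/s
Differentiating the loop-closure r₂e^{iθ₂}+r₃e^{iθ₃}=r₁+r₄e^{iθ₄} gives r₂ω₂e^{iθ₂}+r₃ω₃e^{iθ₃}=r₄ω₄e^{iθ₄}.
Eliminating the other unknown: ω₄ = r₂ω₂ sin(θ₂−θ₃) / [r₄ sin(θ₄−θ₃)].
Numerator sine = +0.81004; denominator sine = +0.97667.
Result = 0.1292·0.91·(+0.81004) / (0.2489·(+0.97667)) = +0.39178 rad/s; magnitude 0.39178 rad/s.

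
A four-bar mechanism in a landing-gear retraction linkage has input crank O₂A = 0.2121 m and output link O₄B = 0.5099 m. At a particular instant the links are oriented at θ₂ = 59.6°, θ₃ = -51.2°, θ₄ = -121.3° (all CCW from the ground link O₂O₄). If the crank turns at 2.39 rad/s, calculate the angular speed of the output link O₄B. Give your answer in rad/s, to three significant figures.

0.988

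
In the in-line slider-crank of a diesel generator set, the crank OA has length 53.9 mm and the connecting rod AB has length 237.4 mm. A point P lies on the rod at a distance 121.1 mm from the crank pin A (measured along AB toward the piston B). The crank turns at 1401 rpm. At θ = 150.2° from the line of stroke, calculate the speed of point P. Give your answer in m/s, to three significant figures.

ω = 146.7 rad/s.  Crank-pin speed |V_A| = rω = 7.9078 m/s, perpendicular to OA.
Rod angle: sinφ = −(r/L) sinθ ⇒ φ = -6.479°; ω_rod = −rω cosθ/√(L²−r²sin²θ) = +29.091 rad/s.
V_P = V_A + ω_rod × AP, with AP = 0.1211 m along the rod.
Components: V_Px = −rω sinθ − a·ω_rod·sinφ = -3.5325 m/s;  V_Py = rω cosθ + a·ω_rod·cosφ = -3.3617 m/s.
|V_P| = √(V_Px² + V_Py²) = 4.8764 m/s.

4.88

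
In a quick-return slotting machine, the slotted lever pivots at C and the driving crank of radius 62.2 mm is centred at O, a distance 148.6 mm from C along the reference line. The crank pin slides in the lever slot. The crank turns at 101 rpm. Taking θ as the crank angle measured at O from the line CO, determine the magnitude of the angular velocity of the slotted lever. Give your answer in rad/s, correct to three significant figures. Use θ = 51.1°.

2.72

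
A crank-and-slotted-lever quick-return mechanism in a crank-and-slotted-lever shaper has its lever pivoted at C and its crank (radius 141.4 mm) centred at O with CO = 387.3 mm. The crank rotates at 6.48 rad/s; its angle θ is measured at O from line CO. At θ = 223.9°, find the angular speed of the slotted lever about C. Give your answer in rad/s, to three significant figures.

1.39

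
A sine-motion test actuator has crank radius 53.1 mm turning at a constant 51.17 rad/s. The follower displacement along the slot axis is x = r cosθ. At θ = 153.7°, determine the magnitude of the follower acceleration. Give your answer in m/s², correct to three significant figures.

ω = 51.17 rad/s
x = r cosθ ⇒ ẍ = −rω² cosθ (ω constant).
|a| = rω²|cosθ| = 0.0531·(51.17)²·|cos 153.7°| = 124.64 m/s².

125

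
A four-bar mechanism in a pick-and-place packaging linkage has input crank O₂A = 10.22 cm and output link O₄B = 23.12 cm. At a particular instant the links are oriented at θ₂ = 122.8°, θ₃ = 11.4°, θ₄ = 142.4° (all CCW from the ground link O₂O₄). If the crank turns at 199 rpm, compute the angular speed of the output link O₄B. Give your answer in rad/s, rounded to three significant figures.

11.4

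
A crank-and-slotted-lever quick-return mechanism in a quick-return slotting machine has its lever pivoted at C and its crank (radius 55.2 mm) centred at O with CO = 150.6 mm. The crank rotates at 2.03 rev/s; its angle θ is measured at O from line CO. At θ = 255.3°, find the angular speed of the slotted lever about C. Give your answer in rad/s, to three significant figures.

0.556

ω = 12.75 rad/s (from 2.03 rev/s).
Crank pin A relative to C: A = (d + r cosθ, r sinθ); lever angle φ = atan2(r sinθ, d + r cosθ).
Differentiating tanφ: φ̇ = rω(d cosθ + r)/(d² + r² + 2dr cosθ).
d² + r² + 2dr cosθ = |CA|² = 0.0215084 m²;  d cosθ + r = +0.016984 m.
|ω_lever| = |0.0552·12.75·+0.016984| / 0.0215084 = 0.55597 rad/s.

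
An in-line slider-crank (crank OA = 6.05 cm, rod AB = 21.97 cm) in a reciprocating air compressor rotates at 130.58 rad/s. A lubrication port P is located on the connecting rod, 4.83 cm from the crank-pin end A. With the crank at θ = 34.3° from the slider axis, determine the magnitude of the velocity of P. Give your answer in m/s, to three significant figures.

ω = 130.6 rad/s.  Crank-pin speed |V_A| = rω = 7.9001 m/s, perpendicular to OA.
Rod angle: sinφ = −(r/L) sinθ ⇒ φ = -8.927°; ω_rod = −rω cosθ/√(L²−r²sin²θ) = -30.07 rad/s.
V_P = V_A + ω_rod × AP, with AP = 0.0483 m along the rod.
Components: V_Px = −rω sinθ − a·ω_rod·sinφ = -4.6773 m/s;  V_Py = rω cosθ + a·ω_rod·cosφ = +5.0915 m/s.
|V_P| = √(V_Px² + V_Py²) = 6.9138 m/s.

6.91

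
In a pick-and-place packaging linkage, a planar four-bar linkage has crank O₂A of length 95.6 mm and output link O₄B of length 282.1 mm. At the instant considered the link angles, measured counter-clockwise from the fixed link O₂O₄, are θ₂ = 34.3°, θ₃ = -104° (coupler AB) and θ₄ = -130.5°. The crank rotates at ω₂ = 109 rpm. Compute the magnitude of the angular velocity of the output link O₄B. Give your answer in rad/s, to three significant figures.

5.77

ω₂ = 11.41 rad/s (from 109 rpm).
Differentiating the loop-closure r₂e^{iθ₂}+r₃e^{iθ₃}=r₁+r₄e^{iθ₄} gives r₂ω₂e^{iθ₂}+r₃ω₃e^{iθ₃}=r₄ω₄e^{iθ₄}.
Eliminating the other unknown: ω₄ = r₂ω₂ sin(θ₂−θ₃) / [r₄ sin(θ₄−θ₃)].
Numerator sine = +0.66523; denominator sine = -0.44620.
Result = 0.0956·11.41·(+0.66523) / (0.2821·(-0.44620)) = -5.7671 rad/s; magnitude 5.7671 rad/s.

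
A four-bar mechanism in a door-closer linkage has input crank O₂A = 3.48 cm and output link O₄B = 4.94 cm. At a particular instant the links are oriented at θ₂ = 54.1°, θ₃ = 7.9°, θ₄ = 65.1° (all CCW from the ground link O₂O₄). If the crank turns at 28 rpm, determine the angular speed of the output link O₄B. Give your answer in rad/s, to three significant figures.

1.77

ω₂ = 2.932 rad/s (from 28 rpm).
Differentiating the loop-closure r₂e^{iθ₂}+r₃e^{iθ₃}=r₁+r₄e^{iθ₄} gives r₂ω₂e^{iθ₂}+r₃ω₃e^{iθ₃}=r₄ω₄e^{iθ₄}.
Eliminating the other unknown: ω₄ = r₂ω₂ sin(θ₂−θ₃) / [r₄ sin(θ₄−θ₃)].
Numerator sine = +0.72176; denominator sine = +0.84057.
Result = 0.0348·2.932·(+0.72176) / (0.0494·(+0.84057)) = +1.7736 rad/s; magnitude 1.7736 rad/s.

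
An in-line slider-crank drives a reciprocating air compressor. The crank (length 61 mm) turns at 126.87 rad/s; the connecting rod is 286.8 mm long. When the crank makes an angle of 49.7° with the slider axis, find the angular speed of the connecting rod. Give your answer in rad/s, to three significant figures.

ω = 126.9 rad/s
The rod makes angle φ with the slider axis where L sinφ = r sinθ; differentiating, L cosφ·φ̇ = r ω cosθ.
L cosφ = √(L² − r² sin²θ) = 0.283 m.
|ω_rod| = r ω |cosθ| / √(L² − r² sin²θ) = 0.061·126.9·0.64679/0.283 = 17.687 rad/s.

17.7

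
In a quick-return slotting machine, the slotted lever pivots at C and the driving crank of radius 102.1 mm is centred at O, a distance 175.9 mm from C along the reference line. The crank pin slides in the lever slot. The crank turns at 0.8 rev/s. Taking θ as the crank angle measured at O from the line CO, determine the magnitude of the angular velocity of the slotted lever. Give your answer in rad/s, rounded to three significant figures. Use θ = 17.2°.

1.83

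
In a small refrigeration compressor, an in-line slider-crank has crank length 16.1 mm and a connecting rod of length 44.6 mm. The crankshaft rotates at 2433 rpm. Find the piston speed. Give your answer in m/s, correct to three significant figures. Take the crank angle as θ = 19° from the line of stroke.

1.79

ω = 2π·2433/60 = 254.8 rad/s
For an in-line slider-crank, x = r cosθ + √(L² − r² sin²θ), so v = −rω sinθ·[1 + r cosθ/√(L² − r² sin²θ)].
With r = 0.0161 m, L = 0.0446 m, θ = 19°: √(L² − r² sin²θ) = 0.044291 m.
v = −0.0161·254.8·0.32557·[1 + 0.0161·0.94552/0.044291] = -1.7945 m/s.
|v| = 1.7945 m/s.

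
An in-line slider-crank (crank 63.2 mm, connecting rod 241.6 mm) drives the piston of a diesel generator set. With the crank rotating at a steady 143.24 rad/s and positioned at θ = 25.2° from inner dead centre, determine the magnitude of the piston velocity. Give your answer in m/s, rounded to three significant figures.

ω = 143.2 rad/s
For an in-line slider-crank, x = r cosθ + √(L² − r² sin²θ), so v = −rω sinθ·[1 + r cosθ/√(L² − r² sin²θ)].
With r = 0.0632 m, L = 0.2416 m, θ = 25.2°: √(L² − r² sin²θ) = 0.2401 m.
v = −0.0632·143.2·0.42578·[1 + 0.0632·0.90483/0.2401] = -4.7725 m/s.
|v| = 4.7725 m/s.

4.77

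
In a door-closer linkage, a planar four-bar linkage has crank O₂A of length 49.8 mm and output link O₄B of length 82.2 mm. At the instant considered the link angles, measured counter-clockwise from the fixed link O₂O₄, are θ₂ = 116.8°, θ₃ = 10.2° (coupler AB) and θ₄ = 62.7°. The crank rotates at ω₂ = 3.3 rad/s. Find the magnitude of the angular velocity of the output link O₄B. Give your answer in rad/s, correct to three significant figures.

ω₂ = 3.3 rad/s
Differentiating the loop-closure r₂e^{iθ₂}+r₃e^{iθ₃}=r₁+r₄e^{iθ₄} gives r₂ω₂e^{iθ₂}+r₃ω₃e^{iθ₃}=r₄ω₄e^{iθ₄}.
Eliminating the other unknown: ω₄ = r₂ω₂ sin(θ₂−θ₃) / [r₄ sin(θ₄−θ₃)].
Numerator sine = +0.95832; denominator sine = +0.79335.
Result = 0.0498·3.3·(+0.95832) / (0.0822·(+0.79335)) = +2.415 rad/s; magnitude 2.415 rad/s.

2.41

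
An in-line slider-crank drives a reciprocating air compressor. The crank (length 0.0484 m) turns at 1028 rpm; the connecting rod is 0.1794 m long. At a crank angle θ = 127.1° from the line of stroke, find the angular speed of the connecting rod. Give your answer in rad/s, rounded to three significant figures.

17.9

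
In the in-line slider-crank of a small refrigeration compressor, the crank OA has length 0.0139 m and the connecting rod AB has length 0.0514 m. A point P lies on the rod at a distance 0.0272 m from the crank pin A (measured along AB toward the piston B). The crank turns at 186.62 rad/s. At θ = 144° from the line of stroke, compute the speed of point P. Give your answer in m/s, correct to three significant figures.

1.67

ω = 186.6 rad/s.  Crank-pin speed |V_A| = rω = 2.594 m/s, perpendicular to OA.
Rod angle: sinφ = −(r/L) sinθ ⇒ φ = -9.146°; ω_rod = −rω cosθ/√(L²−r²sin²θ) = +41.355 rad/s.
V_P = V_A + ω_rod × AP, with AP = 0.0272 m along the rod.
Components: V_Px = −rω sinθ − a·ω_rod·sinφ = -1.3459 m/s;  V_Py = rω cosθ + a·ω_rod·cosφ = -0.98806 m/s.
|V_P| = √(V_Px² + V_Py²) = 1.6697 m/s.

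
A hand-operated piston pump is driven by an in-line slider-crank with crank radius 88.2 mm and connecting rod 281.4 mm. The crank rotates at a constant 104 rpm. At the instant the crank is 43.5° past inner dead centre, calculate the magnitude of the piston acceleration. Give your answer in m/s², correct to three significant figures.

7.85

ω = 2π·104/60 = 10.89 rad/s
x(θ) = r cosθ + √(L² − r² sin²θ); with ω constant, a = ω²·d²x/dθ².
d²x/dθ² = −r cosθ − r²(cos2θ)/√u − r⁴ sin²2θ/(4u^{3/2}),  u = L² − r² sin²θ = 0.0754999 m².
Substituting r = 0.0882 m, L = 0.2814 m, θ = 43.5°: d²x/dθ² = -0.066187 m.
a = ω²·d²x/dθ² = (10.89)²·(-0.066187) = -7.8505 m/s²;  |a| = 7.8505 m/s².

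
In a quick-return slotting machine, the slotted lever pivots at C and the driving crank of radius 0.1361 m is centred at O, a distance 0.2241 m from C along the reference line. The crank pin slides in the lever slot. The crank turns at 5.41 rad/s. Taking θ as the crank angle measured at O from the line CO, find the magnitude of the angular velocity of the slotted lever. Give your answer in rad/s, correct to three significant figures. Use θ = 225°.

ω = 5.41 rad/s
Crank pin A relative to C: A = (d + r cosθ, r sinθ); lever angle φ = atan2(r sinθ, d + r cosθ).
Differentiating tanφ: φ̇ = rω(d cosθ + r)/(d² + r² + 2dr cosθ).
d² + r² + 2dr cosθ = |CA|² = 0.0256105 m²;  d cosθ + r = -0.022363 m.
|ω_lever| = |0.1361·5.41·-0.022363| / 0.0256105 = 0.64293 rad/s.

0.643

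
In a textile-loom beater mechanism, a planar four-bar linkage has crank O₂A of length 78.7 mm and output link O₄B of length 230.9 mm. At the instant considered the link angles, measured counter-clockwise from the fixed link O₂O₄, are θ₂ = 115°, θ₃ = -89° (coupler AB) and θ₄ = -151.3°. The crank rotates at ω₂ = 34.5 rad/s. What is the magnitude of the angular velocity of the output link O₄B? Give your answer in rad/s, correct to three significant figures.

5.40

ω₂ = 34.5 rad/s
Differentiating the loop-closure r₂e^{iθ₂}+r₃e^{iθ₃}=r₁+r₄e^{iθ₄} gives r₂ω₂e^{iθ₂}+r₃ω₃e^{iθ₃}=r₄ω₄e^{iθ₄}.
Eliminating the other unknown: ω₄ = r₂ω₂ sin(θ₂−θ₃) / [r₄ sin(θ₄−θ₃)].
Numerator sine = -0.40674; denominator sine = -0.88539.
Result = 0.0787·34.5·(-0.40674) / (0.2309·(-0.88539)) = +5.4019 rad/s; magnitude 5.4019 rad/s.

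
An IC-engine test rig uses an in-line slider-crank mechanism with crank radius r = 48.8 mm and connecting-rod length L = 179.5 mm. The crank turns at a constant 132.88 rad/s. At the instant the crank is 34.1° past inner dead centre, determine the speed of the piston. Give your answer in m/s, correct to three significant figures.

4.46

ω = 132.9 rad/s
For an in-line slider-crank, x = r cosθ + √(L² − r² sin²θ), so v = −rω sinθ·[1 + r cosθ/√(L² − r² sin²θ)].
With r = 0.0488 m, L = 0.1795 m, θ = 34.1°: √(L² − r² sin²θ) = 0.1774 m.
v = −0.0488·132.9·0.56064·[1 + 0.0488·0.82806/0.1774] = -4.4636 m/s.
|v| = 4.4636 m/s.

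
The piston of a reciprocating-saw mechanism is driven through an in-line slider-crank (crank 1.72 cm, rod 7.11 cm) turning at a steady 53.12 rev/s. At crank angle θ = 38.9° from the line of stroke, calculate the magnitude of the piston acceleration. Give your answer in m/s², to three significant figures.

1600

ω = 2π·53.1 = 333.8 rad/s
x(θ) = r cosθ + √(L² − r² sin²θ); with ω constant, a = ω²·d²x/dθ².
d²x/dθ² = −r cosθ − r²(cos2θ)/√u − r⁴ sin²2θ/(4u^{3/2}),  u = L² − r² sin²θ = 0.00493855 m².
Substituting r = 0.0172 m, L = 0.0711 m, θ = 38.9°: d²x/dθ² = -0.014336 m.
a = ω²·d²x/dθ² = (333.8)²·(-0.014336) = -1597 m/s²;  |a| = 1597 m/s².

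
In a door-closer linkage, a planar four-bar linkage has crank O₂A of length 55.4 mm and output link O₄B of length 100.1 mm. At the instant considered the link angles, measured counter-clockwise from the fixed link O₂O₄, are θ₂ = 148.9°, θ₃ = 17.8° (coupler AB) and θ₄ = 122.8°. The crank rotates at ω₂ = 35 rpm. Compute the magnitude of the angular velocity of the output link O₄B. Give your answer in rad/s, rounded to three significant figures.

ω₂ = 3.665 rad/s (from 35 rpm).
Differentiating the loop-closure r₂e^{iθ₂}+r₃e^{iθ₃}=r₁+r₄e^{iθ₄} gives r₂ω₂e^{iθ₂}+r₃ω₃e^{iθ₃}=r₄ω₄e^{iθ₄}.
Eliminating the other unknown: ω₄ = r₂ω₂ sin(θ₂−θ₃) / [r₄ sin(θ₄−θ₃)].
Numerator sine = +0.75356; denominator sine = +0.96593.
Result = 0.0554·3.665·(+0.75356) / (0.1001·(+0.96593)) = +1.5825 rad/s; magnitude 1.5825 rad/s.

1.58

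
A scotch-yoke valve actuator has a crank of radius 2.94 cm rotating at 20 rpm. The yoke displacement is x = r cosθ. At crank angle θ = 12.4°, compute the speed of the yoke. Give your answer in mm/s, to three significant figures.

13.2

ω = 2.094 rad/s (from 20 rpm).
x = r cosθ ⇒ ẋ = −rω sinθ.
|v| = rω|sinθ| = 0.0294·2.094·|sin 12.4°| = 0.013222 m/s = 13.222 mm/s.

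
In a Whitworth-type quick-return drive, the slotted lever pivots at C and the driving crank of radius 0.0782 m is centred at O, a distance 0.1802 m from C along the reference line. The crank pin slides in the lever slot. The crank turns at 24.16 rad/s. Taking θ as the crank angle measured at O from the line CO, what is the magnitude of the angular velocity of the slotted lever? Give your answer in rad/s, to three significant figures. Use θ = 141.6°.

7.22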